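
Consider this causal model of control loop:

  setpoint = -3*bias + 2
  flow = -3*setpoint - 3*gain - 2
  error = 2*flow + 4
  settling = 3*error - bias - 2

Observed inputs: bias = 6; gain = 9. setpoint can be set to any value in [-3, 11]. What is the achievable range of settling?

-368 to -116

Intervening on setpoint fixes its value directly, overriding its dependence on bias.
Substituting into the flow equation gives flow = -3*setpoint - 29.
error becomes -6*setpoint - 54.
Substituting into the settling equation gives settling = -18*setpoint - 170.
Linear in setpoint, so extremes are at the endpoints: setpoint = -3 gives settling = -116; setpoint = 11 gives settling = -368.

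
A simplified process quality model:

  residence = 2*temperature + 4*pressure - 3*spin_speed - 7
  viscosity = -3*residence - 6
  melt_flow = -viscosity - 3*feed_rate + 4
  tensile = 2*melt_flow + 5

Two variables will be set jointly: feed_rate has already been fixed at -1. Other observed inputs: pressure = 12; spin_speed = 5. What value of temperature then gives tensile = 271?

temperature = 7

With feed_rate held at -1:
Substituting into the residence equation gives residence = 2*temperature + 26.
Substituting into the viscosity equation gives viscosity = -6*temperature - 84.
Substituting into the melt_flow equation gives melt_flow = 6*temperature + 91.
Substituting into the tensile equation gives tensile = 12*temperature + 187.
Solve 12*temperature + 187 = 271: temperature = (271 - 187) / 12 = 7.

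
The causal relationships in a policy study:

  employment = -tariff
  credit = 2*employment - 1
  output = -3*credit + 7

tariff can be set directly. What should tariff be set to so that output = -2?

Substituting into the credit equation gives credit = -2*tariff - 1.
This gives output = 6*tariff + 10.
Solve 6*tariff + 10 = -2: tariff = (-2 - 10) / 6 = -2.

tariff = -2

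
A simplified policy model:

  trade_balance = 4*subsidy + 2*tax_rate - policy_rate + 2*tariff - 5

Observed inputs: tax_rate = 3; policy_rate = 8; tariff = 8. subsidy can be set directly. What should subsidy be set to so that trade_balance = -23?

subsidy = -8

Substituting into the trade_balance equation gives trade_balance = 4*subsidy + 9.
Solve 4*subsidy + 9 = -23: subsidy = (-23 - 9) / 4 = -8.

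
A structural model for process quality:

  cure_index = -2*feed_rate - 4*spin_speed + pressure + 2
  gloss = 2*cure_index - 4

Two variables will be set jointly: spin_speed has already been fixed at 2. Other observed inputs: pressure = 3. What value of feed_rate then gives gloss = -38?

feed_rate = 7

With spin_speed held at 2:
Substituting into the cure_index equation gives cure_index = -2*feed_rate - 3.
This gives gloss = -4*feed_rate - 10.
Solve -4*feed_rate - 10 = -38: feed_rate = (-38 + 10) / -4 = 7.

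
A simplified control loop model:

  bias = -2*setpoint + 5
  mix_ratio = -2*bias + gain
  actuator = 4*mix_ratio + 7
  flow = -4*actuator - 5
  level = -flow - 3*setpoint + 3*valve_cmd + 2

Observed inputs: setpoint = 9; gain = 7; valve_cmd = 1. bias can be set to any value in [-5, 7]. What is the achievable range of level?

Intervening on bias fixes its value directly, overriding its dependence on setpoint.
Substituting into the mix_ratio equation gives mix_ratio = -2*bias + 7.
This gives actuator = -8*bias + 35.
flow becomes 32*bias - 145.
level becomes -32*bias + 123.
Linear in bias, so extremes are at the endpoints: bias = -5 gives level = 283; bias = 7 gives level = -101.

-101 to 283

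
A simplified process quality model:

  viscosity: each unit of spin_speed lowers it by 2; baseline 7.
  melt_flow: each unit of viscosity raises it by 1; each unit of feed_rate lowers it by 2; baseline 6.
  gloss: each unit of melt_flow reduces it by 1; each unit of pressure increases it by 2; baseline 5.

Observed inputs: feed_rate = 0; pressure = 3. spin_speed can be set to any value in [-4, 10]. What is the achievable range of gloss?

Substituting into the melt_flow equation gives melt_flow = -2*spin_speed + 13.
gloss becomes 2*spin_speed - 2.
Linear in spin_speed, so extremes are at the endpoints: spin_speed = -4 gives gloss = -10; spin_speed = 10 gives gloss = 18.

-10 to 18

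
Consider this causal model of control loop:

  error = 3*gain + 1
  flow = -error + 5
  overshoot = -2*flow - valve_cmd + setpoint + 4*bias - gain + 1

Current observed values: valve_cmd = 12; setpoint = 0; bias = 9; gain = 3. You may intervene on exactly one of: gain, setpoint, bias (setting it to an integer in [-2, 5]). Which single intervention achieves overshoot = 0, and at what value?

Intervening on gain: overshoot = 5*gain + 17. Reaching 0 requires gain = -17/5, not an integer.
Intervening on setpoint: overshoot = setpoint + 32. Reaching 0 requires setpoint = -32, outside [-2, 5].
Intervening on bias: with other inputs at their observed values, overshoot = 4*bias - 4. Solving for 0 gives bias = 1, within [-2, 5].

set bias = 1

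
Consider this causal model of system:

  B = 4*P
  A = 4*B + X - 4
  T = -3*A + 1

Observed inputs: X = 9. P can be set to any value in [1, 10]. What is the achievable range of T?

Substituting into the A equation gives A = 16*P + 5.
Substituting into the T equation gives T = -48*P - 14.
Linear in P, so extremes are at the endpoints: P = 1 gives T = -62; P = 10 gives T = -494.

-494 to -62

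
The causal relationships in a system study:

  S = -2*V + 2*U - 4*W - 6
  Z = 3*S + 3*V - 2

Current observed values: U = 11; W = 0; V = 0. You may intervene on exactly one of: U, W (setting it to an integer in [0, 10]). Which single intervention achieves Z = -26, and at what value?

set W = 6

Intervening on U: Z = 6*U - 20. Reaching -26 requires U = -1, outside [0, 10].
Intervening on W: with other inputs at their observed values, Z = -12*W + 46. Solving for -26 gives W = 6, within [0, 10].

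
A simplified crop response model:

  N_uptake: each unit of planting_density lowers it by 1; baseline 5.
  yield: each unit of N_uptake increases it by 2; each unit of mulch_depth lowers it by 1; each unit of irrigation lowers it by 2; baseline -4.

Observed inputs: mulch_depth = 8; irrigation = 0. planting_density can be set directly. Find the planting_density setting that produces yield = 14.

Substituting into the yield equation gives yield = -2*planting_density - 2.
Solve -2*planting_density - 2 = 14: planting_density = (14 + 2) / -2 = -8.

planting_density = -8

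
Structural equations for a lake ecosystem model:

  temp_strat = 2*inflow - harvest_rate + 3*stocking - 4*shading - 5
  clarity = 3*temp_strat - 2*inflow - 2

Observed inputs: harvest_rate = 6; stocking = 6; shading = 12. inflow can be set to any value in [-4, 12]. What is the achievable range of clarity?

-141 to -77

Substituting into the temp_strat equation gives temp_strat = 2*inflow - 41.
So clarity = 4*inflow - 125.
Linear in inflow, so extremes are at the endpoints: inflow = -4 gives clarity = -141; inflow = 12 gives clarity = -77.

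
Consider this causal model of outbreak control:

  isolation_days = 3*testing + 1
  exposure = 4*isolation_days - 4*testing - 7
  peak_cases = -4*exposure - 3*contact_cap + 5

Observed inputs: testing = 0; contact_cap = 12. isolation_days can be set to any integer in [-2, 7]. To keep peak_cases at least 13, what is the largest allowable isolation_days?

Intervening on isolation_days fixes its value directly, overriding its dependence on testing.
Substituting into the exposure equation gives exposure = 4*isolation_days - 7.
This gives peak_cases = -16*isolation_days - 3.
Require -16*isolation_days - 3 ≥ 13, so isolation_days ≤ -1.
The largest integer in [-2, 7] satisfying this is -1.

isolation_days = -1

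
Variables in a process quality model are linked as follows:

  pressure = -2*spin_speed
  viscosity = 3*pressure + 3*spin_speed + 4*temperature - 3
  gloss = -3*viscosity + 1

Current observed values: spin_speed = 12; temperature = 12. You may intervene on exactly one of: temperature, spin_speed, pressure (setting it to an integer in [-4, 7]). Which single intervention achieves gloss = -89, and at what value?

Intervening on temperature: gloss = -12*temperature + 118. Reaching -89 requires temperature = 69/4, not an integer.
Intervening on spin_speed: with other inputs at their observed values, gloss = 9*spin_speed - 134. Solving for -89 gives spin_speed = 5, within [-4, 7].
Intervening on pressure: gloss = -9*pressure - 242. Reaching -89 requires pressure = -17, outside [-4, 7].

set spin_speed = 5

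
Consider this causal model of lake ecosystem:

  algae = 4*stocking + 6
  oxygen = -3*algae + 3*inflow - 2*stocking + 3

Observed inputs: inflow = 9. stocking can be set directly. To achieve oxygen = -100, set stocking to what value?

Substituting into the oxygen equation gives oxygen = -14*stocking + 12.
Solve -14*stocking + 12 = -100: stocking = (-100 - 12) / -14 = 8.

stocking = 8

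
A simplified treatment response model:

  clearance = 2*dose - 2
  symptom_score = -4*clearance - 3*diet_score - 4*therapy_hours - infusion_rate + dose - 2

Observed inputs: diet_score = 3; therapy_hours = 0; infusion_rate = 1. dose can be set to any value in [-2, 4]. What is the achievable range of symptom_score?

-32 to 10

Substituting into the symptom_score equation gives symptom_score = -7*dose - 4.
Linear in dose, so extremes are at the endpoints: dose = -2 gives symptom_score = 10; dose = 4 gives symptom_score = -32.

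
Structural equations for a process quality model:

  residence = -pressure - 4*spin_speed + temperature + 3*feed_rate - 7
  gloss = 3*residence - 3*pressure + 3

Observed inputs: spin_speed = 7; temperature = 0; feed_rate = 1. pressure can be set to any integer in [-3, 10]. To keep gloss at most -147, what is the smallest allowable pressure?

pressure = 9

Substituting into the residence equation gives residence = -pressure - 32.
Substituting into the gloss equation gives gloss = -6*pressure - 93.
Require -6*pressure - 93 ≤ -147, so pressure ≥ 9.
The smallest integer in [-3, 10] satisfying this is 9.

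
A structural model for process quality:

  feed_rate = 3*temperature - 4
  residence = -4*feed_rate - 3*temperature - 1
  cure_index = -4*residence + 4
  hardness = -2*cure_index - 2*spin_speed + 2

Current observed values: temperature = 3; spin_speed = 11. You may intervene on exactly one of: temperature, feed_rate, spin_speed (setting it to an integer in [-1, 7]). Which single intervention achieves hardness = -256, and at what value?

set spin_speed = 5

Intervening on temperature: hardness = -120*temperature + 92. Reaching -256 requires temperature = 29/10, not an integer.
Intervening on feed_rate: hardness = -32*feed_rate - 108. Reaching -256 requires feed_rate = 37/8, not an integer.
Intervening on spin_speed: with other inputs at their observed values, hardness = -2*spin_speed - 246. Solving for -256 gives spin_speed = 5, within [-1, 7].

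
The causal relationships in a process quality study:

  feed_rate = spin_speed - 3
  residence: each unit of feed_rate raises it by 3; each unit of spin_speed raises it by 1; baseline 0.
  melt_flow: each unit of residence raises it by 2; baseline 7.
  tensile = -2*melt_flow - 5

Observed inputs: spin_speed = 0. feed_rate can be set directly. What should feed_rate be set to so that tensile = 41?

feed_rate = -5

Intervening on feed_rate fixes its value directly, overriding its dependence on spin_speed.
Substituting into the residence equation gives residence = 3*feed_rate.
Substituting into the melt_flow equation gives melt_flow = 6*feed_rate + 7.
Substituting into the tensile equation gives tensile = -12*feed_rate - 19.
Solve -12*feed_rate - 19 = 41: feed_rate = (41 + 19) / -12 = -5.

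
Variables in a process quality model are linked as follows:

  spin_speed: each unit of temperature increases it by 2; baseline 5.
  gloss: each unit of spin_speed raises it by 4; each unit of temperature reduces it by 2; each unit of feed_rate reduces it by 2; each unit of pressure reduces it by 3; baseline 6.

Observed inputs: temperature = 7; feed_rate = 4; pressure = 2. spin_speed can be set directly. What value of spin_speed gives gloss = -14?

spin_speed = 2

Intervening on spin_speed fixes its value directly, overriding its dependence on temperature.
Substituting into the gloss equation gives gloss = 4*spin_speed - 22.
Solve 4*spin_speed - 22 = -14: spin_speed = (-14 + 22) / 4 = 2.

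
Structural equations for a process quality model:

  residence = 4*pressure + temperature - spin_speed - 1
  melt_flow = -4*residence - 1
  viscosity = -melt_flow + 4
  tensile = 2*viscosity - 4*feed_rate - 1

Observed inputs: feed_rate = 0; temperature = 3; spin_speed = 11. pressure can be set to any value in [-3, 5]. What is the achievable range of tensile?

Substituting into the residence equation gives residence = 4*pressure - 9.
Substituting into the melt_flow equation gives melt_flow = -16*pressure + 35.
So viscosity = 16*pressure - 31.
Substituting into the tensile equation gives tensile = 32*pressure - 63.
Linear in pressure, so extremes are at the endpoints: pressure = -3 gives tensile = -159; pressure = 5 gives tensile = 97.

-159 to 97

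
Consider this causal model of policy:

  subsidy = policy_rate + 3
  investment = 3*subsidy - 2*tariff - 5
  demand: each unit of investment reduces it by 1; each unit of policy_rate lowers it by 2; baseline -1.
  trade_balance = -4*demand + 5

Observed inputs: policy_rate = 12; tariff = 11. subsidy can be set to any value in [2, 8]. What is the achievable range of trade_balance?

21 to 93

Intervening on subsidy fixes its value directly, overriding its dependence on policy_rate.
Substituting into the investment equation gives investment = 3*subsidy - 27.
So demand = -3*subsidy + 2.
Substituting into the trade_balance equation gives trade_balance = 12*subsidy - 3.
Linear in subsidy, so extremes are at the endpoints: subsidy = 2 gives trade_balance = 21; subsidy = 8 gives trade_balance = 93.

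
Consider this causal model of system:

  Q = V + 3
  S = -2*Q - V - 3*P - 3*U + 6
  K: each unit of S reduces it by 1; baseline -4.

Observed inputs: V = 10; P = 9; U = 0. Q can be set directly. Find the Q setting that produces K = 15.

Intervening on Q fixes its value directly, overriding its dependence on V.
Substituting into the S equation gives S = -2*Q - 31.
So K = 2*Q + 27.
Solve 2*Q + 27 = 15: Q = (15 - 27) / 2 = -6.

Q = -6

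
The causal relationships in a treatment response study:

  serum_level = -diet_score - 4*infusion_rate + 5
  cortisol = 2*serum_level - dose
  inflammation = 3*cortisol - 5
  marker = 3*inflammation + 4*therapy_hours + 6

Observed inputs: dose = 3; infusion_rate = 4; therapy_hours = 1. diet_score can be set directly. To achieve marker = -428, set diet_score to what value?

diet_score = 11

Substituting into the serum_level equation gives serum_level = -diet_score - 11.
So cortisol = -2*diet_score - 25.
This gives inflammation = -6*diet_score - 80.
marker becomes -18*diet_score - 230.
Solve -18*diet_score - 230 = -428: diet_score = (-428 + 230) / -18 = 11.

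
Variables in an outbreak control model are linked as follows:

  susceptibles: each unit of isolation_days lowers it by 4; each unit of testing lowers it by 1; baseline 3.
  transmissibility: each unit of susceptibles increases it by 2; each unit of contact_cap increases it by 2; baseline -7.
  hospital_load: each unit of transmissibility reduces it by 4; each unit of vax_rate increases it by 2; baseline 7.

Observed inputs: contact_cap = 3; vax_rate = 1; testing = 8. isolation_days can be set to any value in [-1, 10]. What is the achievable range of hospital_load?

21 to 373

Substituting into the susceptibles equation gives susceptibles = -4*isolation_days - 5.
Substituting into the transmissibility equation gives transmissibility = -8*isolation_days - 11.
Substituting into the hospital_load equation gives hospital_load = 32*isolation_days + 53.
Linear in isolation_days, so extremes are at the endpoints: isolation_days = -1 gives hospital_load = 21; isolation_days = 10 gives hospital_load = 373.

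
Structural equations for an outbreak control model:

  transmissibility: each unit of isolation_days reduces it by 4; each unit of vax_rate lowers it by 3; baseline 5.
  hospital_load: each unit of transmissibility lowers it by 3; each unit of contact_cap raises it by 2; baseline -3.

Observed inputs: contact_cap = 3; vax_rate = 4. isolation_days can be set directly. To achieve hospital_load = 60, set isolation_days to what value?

Substituting into the transmissibility equation gives transmissibility = -4*isolation_days - 7.
So hospital_load = 12*isolation_days + 24.
Solve 12*isolation_days + 24 = 60: isolation_days = (60 - 24) / 12 = 3.

isolation_days = 3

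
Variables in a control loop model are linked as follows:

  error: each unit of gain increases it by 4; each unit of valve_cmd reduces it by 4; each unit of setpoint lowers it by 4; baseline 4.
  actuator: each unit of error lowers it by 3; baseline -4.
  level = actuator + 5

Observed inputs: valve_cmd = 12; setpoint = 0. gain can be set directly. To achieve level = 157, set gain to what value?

gain = -2

Substituting into the error equation gives error = 4*gain - 44.
Substituting into the actuator equation gives actuator = -12*gain + 128.
Substituting into the level equation gives level = -12*gain + 133.
Solve -12*gain + 133 = 157: gain = (157 - 133) / -12 = -2.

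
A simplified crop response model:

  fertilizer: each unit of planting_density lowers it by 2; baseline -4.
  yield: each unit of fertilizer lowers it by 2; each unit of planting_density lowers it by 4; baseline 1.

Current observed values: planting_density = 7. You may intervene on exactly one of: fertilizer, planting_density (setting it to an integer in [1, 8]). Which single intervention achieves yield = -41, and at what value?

set fertilizer = 7

Intervening on fertilizer: with other inputs at their observed values, yield = -2*fertilizer - 27. Solving for -41 gives fertilizer = 7, within [1, 8].
Intervening on planting_density: the paths from planting_density to yield cancel (net effect zero), leaving yield = 9; -41 is unreachable this way.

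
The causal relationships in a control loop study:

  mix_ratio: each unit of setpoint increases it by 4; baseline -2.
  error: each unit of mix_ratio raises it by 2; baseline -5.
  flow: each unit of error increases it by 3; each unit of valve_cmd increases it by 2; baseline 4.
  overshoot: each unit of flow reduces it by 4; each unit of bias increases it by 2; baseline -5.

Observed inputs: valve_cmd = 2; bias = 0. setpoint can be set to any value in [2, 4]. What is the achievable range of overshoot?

Substituting into the error equation gives error = 8*setpoint - 9.
So flow = 24*setpoint - 19.
Substituting into the overshoot equation gives overshoot = -96*setpoint + 71.
Linear in setpoint, so extremes are at the endpoints: setpoint = 2 gives overshoot = -121; setpoint = 4 gives overshoot = -313.

-313 to -121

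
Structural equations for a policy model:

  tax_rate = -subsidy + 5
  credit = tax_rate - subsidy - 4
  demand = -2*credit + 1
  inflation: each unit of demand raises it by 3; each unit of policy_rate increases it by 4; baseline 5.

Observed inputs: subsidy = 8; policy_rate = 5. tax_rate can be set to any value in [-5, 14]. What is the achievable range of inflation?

Intervening on tax_rate fixes its value directly, overriding its dependence on subsidy.
Substituting into the credit equation gives credit = tax_rate - 12.
Substituting into the demand equation gives demand = -2*tax_rate + 25.
Substituting into the inflation equation gives inflation = -6*tax_rate + 100.
Linear in tax_rate, so extremes are at the endpoints: tax_rate = -5 gives inflation = 130; tax_rate = 14 gives inflation = 16.

16 to 130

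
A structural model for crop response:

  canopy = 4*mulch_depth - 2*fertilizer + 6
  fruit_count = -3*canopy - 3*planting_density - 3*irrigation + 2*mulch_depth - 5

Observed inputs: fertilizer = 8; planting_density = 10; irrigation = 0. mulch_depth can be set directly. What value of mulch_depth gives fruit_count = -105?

mulch_depth = 10

Substituting into the canopy equation gives canopy = 4*mulch_depth - 10.
So fruit_count = -10*mulch_depth - 5.
Solve -10*mulch_depth - 5 = -105: mulch_depth = (-105 + 5) / -10 = 10.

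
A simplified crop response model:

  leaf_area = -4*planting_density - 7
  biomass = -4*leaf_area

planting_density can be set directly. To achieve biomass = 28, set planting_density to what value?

Substituting into the biomass equation gives biomass = 16*planting_density + 28.
Solve 16*planting_density + 28 = 28: planting_density = (28 - 28) / 16 = 0.

planting_density = 0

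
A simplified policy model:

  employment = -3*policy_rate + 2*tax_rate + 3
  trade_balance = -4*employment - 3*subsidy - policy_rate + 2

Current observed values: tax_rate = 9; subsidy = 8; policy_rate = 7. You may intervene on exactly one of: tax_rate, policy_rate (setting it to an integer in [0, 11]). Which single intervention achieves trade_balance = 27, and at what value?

set tax_rate = 2

Intervening on tax_rate: with other inputs at their observed values, trade_balance = -8*tax_rate + 43. Solving for 27 gives tax_rate = 2, within [0, 11].
Intervening on policy_rate: trade_balance = 11*policy_rate - 106. Reaching 27 requires policy_rate = 133/11, not an integer.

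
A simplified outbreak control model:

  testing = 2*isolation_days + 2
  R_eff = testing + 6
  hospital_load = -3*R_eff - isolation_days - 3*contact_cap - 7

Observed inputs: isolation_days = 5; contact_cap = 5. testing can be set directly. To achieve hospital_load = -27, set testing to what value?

testing = -6

Intervening on testing fixes its value directly, overriding its dependence on isolation_days.
Substituting into the hospital_load equation gives hospital_load = -3*testing - 45.
Solve -3*testing - 45 = -27: testing = (-27 + 45) / -3 = -6.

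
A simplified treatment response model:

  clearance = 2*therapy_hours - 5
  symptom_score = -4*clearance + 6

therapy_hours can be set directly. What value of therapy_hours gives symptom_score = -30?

therapy_hours = 7

Substituting into the symptom_score equation gives symptom_score = -8*therapy_hours + 26.
Solve -8*therapy_hours + 26 = -30: therapy_hours = (-30 - 26) / -8 = 7.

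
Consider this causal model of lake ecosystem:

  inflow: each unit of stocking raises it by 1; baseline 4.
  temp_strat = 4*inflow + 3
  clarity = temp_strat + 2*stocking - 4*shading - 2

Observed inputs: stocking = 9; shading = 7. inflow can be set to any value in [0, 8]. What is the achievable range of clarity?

-9 to 23

Intervening on inflow fixes its value directly, overriding its dependence on stocking.
Substituting into the clarity equation gives clarity = 4*inflow - 9.
Linear in inflow, so extremes are at the endpoints: inflow = 0 gives clarity = -9; inflow = 8 gives clarity = 23.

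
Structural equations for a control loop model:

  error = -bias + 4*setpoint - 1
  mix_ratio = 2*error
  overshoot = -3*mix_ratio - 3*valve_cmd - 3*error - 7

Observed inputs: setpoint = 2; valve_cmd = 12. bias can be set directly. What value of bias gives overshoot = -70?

Substituting into the error equation gives error = -bias + 7.
So mix_ratio = -2*bias + 14.
Substituting into the overshoot equation gives overshoot = 9*bias - 106.
Solve 9*bias - 106 = -70: bias = (-70 + 106) / 9 = 4.

bias = 4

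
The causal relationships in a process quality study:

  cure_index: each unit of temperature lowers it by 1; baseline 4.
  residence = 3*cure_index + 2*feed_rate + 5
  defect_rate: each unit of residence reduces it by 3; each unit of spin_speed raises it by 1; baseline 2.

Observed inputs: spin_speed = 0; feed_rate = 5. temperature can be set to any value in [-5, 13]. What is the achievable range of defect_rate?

-124 to 38

Substituting into the residence equation gives residence = -3*temperature + 27.
Substituting into the defect_rate equation gives defect_rate = 9*temperature - 79.
Linear in temperature, so extremes are at the endpoints: temperature = -5 gives defect_rate = -124; temperature = 13 gives defect_rate = 38.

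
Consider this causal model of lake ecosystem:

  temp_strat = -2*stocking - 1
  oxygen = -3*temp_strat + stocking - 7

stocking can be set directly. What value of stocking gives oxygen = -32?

stocking = -4

Substituting into the oxygen equation gives oxygen = 7*stocking - 4.
Solve 7*stocking - 4 = -32: stocking = (-32 + 4) / 7 = -4.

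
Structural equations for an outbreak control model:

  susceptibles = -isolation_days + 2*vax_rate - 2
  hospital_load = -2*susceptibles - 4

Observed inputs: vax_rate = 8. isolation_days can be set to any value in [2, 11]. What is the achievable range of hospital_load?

Substituting into the susceptibles equation gives susceptibles = -isolation_days + 14.
So hospital_load = 2*isolation_days - 32.
Linear in isolation_days, so extremes are at the endpoints: isolation_days = 2 gives hospital_load = -28; isolation_days = 11 gives hospital_load = -10.

-28 to -10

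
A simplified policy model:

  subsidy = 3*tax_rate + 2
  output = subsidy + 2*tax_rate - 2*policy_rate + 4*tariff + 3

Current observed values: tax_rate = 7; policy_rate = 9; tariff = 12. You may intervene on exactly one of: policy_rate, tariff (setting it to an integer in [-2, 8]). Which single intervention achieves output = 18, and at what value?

Intervening on policy_rate: output = -2*policy_rate + 88. Reaching 18 requires policy_rate = 35, outside [-2, 8].
Intervening on tariff: with other inputs at their observed values, output = 4*tariff + 22. Solving for 18 gives tariff = -1, within [-2, 8].

set tariff = -1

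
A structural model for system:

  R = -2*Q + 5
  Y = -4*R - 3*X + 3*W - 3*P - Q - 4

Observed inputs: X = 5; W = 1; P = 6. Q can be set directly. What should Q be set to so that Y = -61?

Substituting into the Y equation gives Y = 7*Q - 54.
Solve 7*Q - 54 = -61: Q = (-61 + 54) / 7 = -1.

Q = -1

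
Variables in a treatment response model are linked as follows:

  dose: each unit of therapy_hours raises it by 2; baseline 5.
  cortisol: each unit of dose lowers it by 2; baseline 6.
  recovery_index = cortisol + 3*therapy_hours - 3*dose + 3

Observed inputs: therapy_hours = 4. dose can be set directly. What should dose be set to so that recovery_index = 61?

Intervening on dose fixes its value directly, overriding its dependence on therapy_hours.
Substituting into the recovery_index equation gives recovery_index = -5*dose + 21.
Solve -5*dose + 21 = 61: dose = (61 - 21) / -5 = -8.

dose = -8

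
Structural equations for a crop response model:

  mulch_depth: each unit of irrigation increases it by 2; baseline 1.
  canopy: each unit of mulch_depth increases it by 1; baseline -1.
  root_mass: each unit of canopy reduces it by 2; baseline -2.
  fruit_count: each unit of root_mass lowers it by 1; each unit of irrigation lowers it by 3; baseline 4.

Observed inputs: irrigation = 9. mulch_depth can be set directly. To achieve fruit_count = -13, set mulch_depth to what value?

Intervening on mulch_depth fixes its value directly, overriding its dependence on irrigation.
Substituting into the root_mass equation gives root_mass = -2*mulch_depth.
Substituting into the fruit_count equation gives fruit_count = 2*mulch_depth - 23.
Solve 2*mulch_depth - 23 = -13: mulch_depth = (-13 + 23) / 2 = 5.

mulch_depth = 5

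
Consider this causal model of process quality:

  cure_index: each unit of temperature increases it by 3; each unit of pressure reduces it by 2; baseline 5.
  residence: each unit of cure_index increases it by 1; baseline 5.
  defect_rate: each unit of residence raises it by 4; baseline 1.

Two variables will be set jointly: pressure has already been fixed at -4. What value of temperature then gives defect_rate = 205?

With pressure held at -4:
Substituting into the cure_index equation gives cure_index = 3*temperature + 13.
Substituting into the residence equation gives residence = 3*temperature + 18.
Substituting into the defect_rate equation gives defect_rate = 12*temperature + 73.
Solve 12*temperature + 73 = 205: temperature = (205 - 73) / 12 = 11.

temperature = 11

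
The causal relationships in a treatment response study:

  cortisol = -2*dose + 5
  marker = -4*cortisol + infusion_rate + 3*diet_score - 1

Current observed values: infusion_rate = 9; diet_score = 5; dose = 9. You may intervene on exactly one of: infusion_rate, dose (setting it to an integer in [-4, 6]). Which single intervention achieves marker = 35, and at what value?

Intervening on infusion_rate: marker = infusion_rate + 66. Reaching 35 requires infusion_rate = -31, outside [-4, 6].
Intervening on dose: with other inputs at their observed values, marker = 8*dose + 3. Solving for 35 gives dose = 4, within [-4, 6].

set dose = 4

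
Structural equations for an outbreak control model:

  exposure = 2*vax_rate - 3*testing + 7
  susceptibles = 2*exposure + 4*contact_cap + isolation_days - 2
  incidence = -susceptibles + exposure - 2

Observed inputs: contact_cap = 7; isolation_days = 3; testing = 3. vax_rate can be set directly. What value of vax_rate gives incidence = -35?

Substituting into the exposure equation gives exposure = 2*vax_rate - 2.
Substituting into the susceptibles equation gives susceptibles = 4*vax_rate + 25.
incidence becomes -2*vax_rate - 29.
Solve -2*vax_rate - 29 = -35: vax_rate = (-35 + 29) / -2 = 3.

vax_rate = 3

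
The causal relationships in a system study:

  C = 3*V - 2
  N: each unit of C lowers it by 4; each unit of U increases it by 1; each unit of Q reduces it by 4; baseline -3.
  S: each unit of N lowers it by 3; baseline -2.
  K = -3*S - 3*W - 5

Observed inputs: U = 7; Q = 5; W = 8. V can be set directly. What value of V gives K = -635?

Substituting into the N equation gives N = -12*V - 8.
So S = 36*V + 22.
Substituting into the K equation gives K = -108*V - 95.
Solve -108*V - 95 = -635: V = (-635 + 95) / -108 = 5.

V = 5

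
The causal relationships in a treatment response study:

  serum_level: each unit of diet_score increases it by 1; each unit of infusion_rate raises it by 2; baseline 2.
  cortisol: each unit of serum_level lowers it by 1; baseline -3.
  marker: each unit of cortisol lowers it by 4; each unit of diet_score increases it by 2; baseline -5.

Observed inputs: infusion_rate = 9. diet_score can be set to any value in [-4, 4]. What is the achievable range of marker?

Substituting into the serum_level equation gives serum_level = diet_score + 20.
Substituting into the cortisol equation gives cortisol = -diet_score - 23.
Substituting into the marker equation gives marker = 6*diet_score + 87.
Linear in diet_score, so extremes are at the endpoints: diet_score = -4 gives marker = 63; diet_score = 4 gives marker = 111.

63 to 111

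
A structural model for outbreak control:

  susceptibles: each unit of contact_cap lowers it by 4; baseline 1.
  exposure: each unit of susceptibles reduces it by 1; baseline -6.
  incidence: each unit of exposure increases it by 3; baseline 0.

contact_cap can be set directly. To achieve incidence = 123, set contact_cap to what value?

Substituting into the exposure equation gives exposure = 4*contact_cap - 7.
So incidence = 12*contact_cap - 21.
Solve 12*contact_cap - 21 = 123: contact_cap = (123 + 21) / 12 = 12.

contact_cap = 12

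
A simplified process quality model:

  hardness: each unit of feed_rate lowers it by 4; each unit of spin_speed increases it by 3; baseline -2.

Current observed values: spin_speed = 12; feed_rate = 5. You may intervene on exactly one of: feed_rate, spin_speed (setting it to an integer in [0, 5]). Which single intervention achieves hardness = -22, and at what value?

Intervening on feed_rate: hardness = -4*feed_rate + 34. Reaching -22 requires feed_rate = 14, outside [0, 5].
Intervening on spin_speed: with other inputs at their observed values, hardness = 3*spin_speed - 22. Solving for -22 gives spin_speed = 0, within [0, 5].

set spin_speed = 0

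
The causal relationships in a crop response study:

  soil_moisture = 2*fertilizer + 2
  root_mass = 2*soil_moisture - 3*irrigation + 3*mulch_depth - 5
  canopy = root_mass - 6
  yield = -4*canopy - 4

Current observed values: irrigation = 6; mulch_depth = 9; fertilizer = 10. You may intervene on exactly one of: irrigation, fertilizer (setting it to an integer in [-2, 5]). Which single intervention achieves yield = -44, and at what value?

set fertilizer = 2

Intervening on irrigation: yield = 12*irrigation - 244. Reaching -44 requires irrigation = 50/3, not an integer.
Intervening on fertilizer: with other inputs at their observed values, yield = -16*fertilizer - 12. Solving for -44 gives fertilizer = 2, within [-2, 5].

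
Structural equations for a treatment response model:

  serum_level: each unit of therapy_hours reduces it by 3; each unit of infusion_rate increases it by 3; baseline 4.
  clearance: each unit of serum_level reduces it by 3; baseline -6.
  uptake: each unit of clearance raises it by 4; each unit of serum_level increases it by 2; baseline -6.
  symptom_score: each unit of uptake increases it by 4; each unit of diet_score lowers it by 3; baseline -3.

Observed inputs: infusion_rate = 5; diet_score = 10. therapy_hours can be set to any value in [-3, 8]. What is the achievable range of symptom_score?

Substituting into the serum_level equation gives serum_level = -3*therapy_hours + 19.
So clearance = 9*therapy_hours - 63.
Substituting into the uptake equation gives uptake = 30*therapy_hours - 220.
So symptom_score = 120*therapy_hours - 913.
Linear in therapy_hours, so extremes are at the endpoints: therapy_hours = -3 gives symptom_score = -1273; therapy_hours = 8 gives symptom_score = 47.

-1273 to 47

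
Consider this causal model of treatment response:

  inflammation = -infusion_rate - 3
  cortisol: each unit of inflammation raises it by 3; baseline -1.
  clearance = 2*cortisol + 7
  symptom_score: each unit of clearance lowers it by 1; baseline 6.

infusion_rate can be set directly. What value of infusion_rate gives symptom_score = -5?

infusion_rate = -4

Substituting into the cortisol equation gives cortisol = -3*infusion_rate - 10.
Substituting into the clearance equation gives clearance = -6*infusion_rate - 13.
Substituting into the symptom_score equation gives symptom_score = 6*infusion_rate + 19.
Solve 6*infusion_rate + 19 = -5: infusion_rate = (-5 - 19) / 6 = -4.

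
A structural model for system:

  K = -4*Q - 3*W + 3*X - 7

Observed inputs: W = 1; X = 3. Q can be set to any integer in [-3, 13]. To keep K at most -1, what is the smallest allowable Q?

Substituting into the K equation gives K = -4*Q - 1.
Require -4*Q - 1 ≤ -1, so Q ≥ 0.
The smallest integer in [-3, 13] satisfying this is 0.

Q = 0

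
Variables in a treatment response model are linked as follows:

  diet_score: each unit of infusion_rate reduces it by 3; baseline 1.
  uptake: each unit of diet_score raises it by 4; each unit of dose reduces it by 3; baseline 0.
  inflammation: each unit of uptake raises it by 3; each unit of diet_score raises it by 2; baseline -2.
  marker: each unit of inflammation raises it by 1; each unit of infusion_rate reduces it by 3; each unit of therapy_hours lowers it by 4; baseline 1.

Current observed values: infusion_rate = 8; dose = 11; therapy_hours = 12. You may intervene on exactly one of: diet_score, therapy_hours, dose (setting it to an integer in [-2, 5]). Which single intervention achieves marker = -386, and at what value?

Intervening on diet_score: marker = 14*diet_score - 172. Reaching -386 requires diet_score = -107/7, not an integer.
Intervening on therapy_hours: marker = -4*therapy_hours - 446. Reaching -386 requires therapy_hours = -15, outside [-2, 5].
Intervening on dose: with other inputs at their observed values, marker = -9*dose - 395. Solving for -386 gives dose = -1, within [-2, 5].

set dose = -1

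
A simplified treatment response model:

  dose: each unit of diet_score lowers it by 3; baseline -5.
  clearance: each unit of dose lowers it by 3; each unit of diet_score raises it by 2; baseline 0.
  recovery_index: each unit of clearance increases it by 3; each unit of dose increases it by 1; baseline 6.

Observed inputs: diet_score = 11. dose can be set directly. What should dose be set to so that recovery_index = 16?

Intervening on dose fixes its value directly, overriding its dependence on diet_score.
Substituting into the clearance equation gives clearance = -3*dose + 22.
Substituting into the recovery_index equation gives recovery_index = -8*dose + 72.
Solve -8*dose + 72 = 16: dose = (16 - 72) / -8 = 7.

dose = 7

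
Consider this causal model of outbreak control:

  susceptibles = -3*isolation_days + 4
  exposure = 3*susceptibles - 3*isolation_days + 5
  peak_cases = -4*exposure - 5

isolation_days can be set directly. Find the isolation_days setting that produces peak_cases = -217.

isolation_days = -3

Substituting into the exposure equation gives exposure = -12*isolation_days + 17.
Substituting into the peak_cases equation gives peak_cases = 48*isolation_days - 73.
Solve 48*isolation_days - 73 = -217: isolation_days = (-217 + 73) / 48 = -3.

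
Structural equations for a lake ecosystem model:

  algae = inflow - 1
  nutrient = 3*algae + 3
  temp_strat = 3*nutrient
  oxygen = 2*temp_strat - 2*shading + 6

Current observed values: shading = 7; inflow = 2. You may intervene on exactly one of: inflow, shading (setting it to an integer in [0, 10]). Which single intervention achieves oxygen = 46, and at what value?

set inflow = 3

Intervening on inflow: with other inputs at their observed values, oxygen = 18*inflow - 8. Solving for 46 gives inflow = 3, within [0, 10].
Intervening on shading: oxygen = -2*shading + 42. Reaching 46 requires shading = -2, outside [0, 10].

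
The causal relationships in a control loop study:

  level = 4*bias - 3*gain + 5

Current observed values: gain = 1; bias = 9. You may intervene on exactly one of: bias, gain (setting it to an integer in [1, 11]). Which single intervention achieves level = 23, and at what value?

set gain = 6

Intervening on bias: level = 4*bias + 2. Reaching 23 requires bias = 21/4, not an integer.
Intervening on gain: with other inputs at their observed values, level = -3*gain + 41. Solving for 23 gives gain = 6, within [1, 11].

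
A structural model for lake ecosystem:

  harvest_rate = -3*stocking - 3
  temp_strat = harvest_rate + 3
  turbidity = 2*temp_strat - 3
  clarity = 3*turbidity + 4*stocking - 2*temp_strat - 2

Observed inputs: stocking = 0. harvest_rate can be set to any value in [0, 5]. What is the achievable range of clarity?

1 to 21

Intervening on harvest_rate fixes its value directly, overriding its dependence on stocking.
Substituting into the turbidity equation gives turbidity = 2*harvest_rate + 3.
This gives clarity = 4*harvest_rate + 1.
Linear in harvest_rate, so extremes are at the endpoints: harvest_rate = 0 gives clarity = 1; harvest_rate = 5 gives clarity = 21.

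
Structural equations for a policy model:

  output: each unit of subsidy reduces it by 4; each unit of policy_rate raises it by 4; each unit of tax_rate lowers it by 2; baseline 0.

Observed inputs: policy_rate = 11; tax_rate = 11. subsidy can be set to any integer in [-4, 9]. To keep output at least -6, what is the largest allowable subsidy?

Substituting into the output equation gives output = -4*subsidy + 22.
Require -4*subsidy + 22 ≥ -6, so subsidy ≤ 7.
The largest integer in [-4, 9] satisfying this is 7.

subsidy = 7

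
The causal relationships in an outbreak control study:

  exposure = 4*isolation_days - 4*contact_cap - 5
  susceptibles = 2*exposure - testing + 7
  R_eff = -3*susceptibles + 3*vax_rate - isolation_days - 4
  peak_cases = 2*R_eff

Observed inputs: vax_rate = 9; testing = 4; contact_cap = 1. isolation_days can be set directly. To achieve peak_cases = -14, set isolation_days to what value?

Substituting into the exposure equation gives exposure = 4*isolation_days - 9.
Substituting into the susceptibles equation gives susceptibles = 8*isolation_days - 15.
R_eff becomes -25*isolation_days + 68.
Substituting into the peak_cases equation gives peak_cases = -50*isolation_days + 136.
Solve -50*isolation_days + 136 = -14: isolation_days = (-14 - 136) / -50 = 3.

isolation_days = 3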